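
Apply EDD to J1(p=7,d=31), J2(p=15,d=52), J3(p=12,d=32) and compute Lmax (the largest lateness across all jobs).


EDD order: J1 → J3 → J2
Completion and lateness:
  J1: C=7, d=31, L=7-31=-24
  J3: C=19, d=32, L=19-32=-13
  J2: C=34, d=52, L=34-52=-18
Lmax = max(-24, -13, -18)
= -13


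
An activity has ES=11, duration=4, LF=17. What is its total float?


EF = ES + duration = 11 + 4 = 15
LS = LF - duration = 17 - 4 = 13
Total Float = LF - EF = 17 - 15
(or LS - ES = 13 - 11)
= 2


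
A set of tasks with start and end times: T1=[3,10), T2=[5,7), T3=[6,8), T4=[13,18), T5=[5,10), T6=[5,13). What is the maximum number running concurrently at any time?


Check each time point for overlaps:
  t=6: 5 tasks active (T1, T2, T3, T5, T6)
Max concurrent = 5


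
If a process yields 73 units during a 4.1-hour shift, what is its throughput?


Throughput = units / time
= 73 / 4.1
= 17.8 units/hour


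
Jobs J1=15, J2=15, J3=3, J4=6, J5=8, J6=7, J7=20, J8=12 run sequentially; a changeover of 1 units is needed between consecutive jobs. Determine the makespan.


Makespan = Σ processing + (n-1) × setup
= (15 + 15 + 3 + 6 + 8 + 7 + 20 + 12) + (8-1)×1
= 86 + 7
= 93 time units


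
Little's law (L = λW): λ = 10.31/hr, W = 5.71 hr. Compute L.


Little's law: L = λ × W
= 10.31 × 5.71
= 58.87


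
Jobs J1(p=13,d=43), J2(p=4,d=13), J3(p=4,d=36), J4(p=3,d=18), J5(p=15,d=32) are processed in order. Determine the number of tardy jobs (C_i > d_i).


Completion vs due date:
  J1: C=13, d=43 → on time
  J2: C=17, d=13 → TARDY
  J3: C=21, d=36 → on time
  J4: C=24, d=18 → TARDY
  J5: C=39, d=32 → TARDY
Tardy jobs: J2, J4, J5
Count = 3


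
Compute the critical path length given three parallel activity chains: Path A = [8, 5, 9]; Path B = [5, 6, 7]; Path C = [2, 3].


Path A: 8 + 5 + 9 = 22
Path B: 5 + 6 + 7 = 18
Path C: 2 + 3 = 5
Critical path = longest = max(22, 18, 5)
= 22 (Path A)


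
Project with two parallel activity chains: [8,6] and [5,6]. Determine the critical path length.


Path A: 8 + 6 = 14
Path B: 5 + 6 = 11
Critical path = longest = max(14, 11)
= 14 (Path A)


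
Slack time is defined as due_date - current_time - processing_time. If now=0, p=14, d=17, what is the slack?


Slack = due - current_time - processing
= 17 - 0 - 14
= 3


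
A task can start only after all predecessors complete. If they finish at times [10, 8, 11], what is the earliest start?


ES = max of all predecessor completion times
Predecessors: [10, 8, 11]
ES = max(10, 8, 11)
= 11


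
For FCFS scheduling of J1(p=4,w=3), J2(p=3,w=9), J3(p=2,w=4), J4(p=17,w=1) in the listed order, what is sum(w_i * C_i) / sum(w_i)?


Completion times:
  J1: C=4, w×C=3×4=12
  J2: C=7, w×C=9×7=63
  J3: C=9, w×C=4×9=36
  J4: C=26, w×C=1×26=26
Sum w×C = 137
Sum w = 17
Weighted avg = 137/17
= 8.06


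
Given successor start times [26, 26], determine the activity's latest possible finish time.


LF = min of all successor start times
Successors start at: [26, 26]
LF = min(26, 26)
= 26


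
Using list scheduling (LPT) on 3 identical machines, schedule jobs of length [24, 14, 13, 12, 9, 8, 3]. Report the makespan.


Jobs (LPT sorted): [24, 14, 13, 12, 9, 8, 3]
Machines: 3
  J=24 → Machine 1 (load: 0+24=24)
  J=14 → Machine 2 (load: 0+14=14)
  J=13 → Machine 3 (load: 0+13=13)
  J=12 → Machine 3 (load: 13+12=25)
  J=9 → Machine 2 (load: 14+9=23)
  J=8 → Machine 2 (load: 23+8=31)
  J=3 → Machine 1 (load: 24+3=27)
Machine loads: [27, 31, 25]
Makespan = max = 31 time units


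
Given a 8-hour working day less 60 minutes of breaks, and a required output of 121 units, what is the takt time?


Available = 8×60 - 60 = 420 min
Takt time = 420 / 121
= 3.47 min/unit


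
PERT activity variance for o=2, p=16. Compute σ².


σ² = ((p - o) / 6)² = (p - o)² / 36
= (16 - 2)² / 36
= 14² / 36
= 196 / 36
= 5.4444


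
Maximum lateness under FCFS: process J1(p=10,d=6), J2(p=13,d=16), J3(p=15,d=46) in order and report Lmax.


Lateness per job (L = C - d):
  J1: C=10, d=6, L=4
  J2: C=23, d=16, L=7
  J3: C=38, d=46, L=-8
Lmax = max(4, 7, -8)
= 7


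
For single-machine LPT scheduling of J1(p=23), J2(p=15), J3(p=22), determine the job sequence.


LPT: sort by longest processing time first
  J1: p=23
  J3: p=22
  J2: p=15
Order: J1 → J3 → J2


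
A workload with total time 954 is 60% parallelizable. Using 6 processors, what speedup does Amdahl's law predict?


Amdahl's law: T_p = T × ((1-p) + p/N)
= 954 × ((1-0.6) + 0.6/6)
= 954 × (0.40 + 0.1000)
= 954 × 0.5000
= 477.00
Speedup = 954/477.00
= 2.00×


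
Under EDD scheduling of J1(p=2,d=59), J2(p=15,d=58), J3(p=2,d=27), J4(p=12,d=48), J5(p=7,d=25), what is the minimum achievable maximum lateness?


EDD order: J5 → J3 → J4 → J2 → J1
Completion and lateness:
  J5: C=7, d=25, L=7-25=-18
  J3: C=9, d=27, L=9-27=-18
  J4: C=21, d=48, L=21-48=-27
  J2: C=36, d=58, L=36-58=-22
  J1: C=38, d=59, L=38-59=-21
Lmax = max(-18, -18, -27, -22, -21)
= -18


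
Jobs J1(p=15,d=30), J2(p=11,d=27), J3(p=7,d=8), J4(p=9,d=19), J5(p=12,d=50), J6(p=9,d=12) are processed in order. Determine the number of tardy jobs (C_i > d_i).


Completion vs due date:
  J1: C=15, d=30 → on time
  J2: C=26, d=27 → on time
  J3: C=33, d=8 → TARDY
  J4: C=42, d=19 → TARDY
  J5: C=54, d=50 → TARDY
  J6: C=63, d=12 → TARDY
Tardy jobs: J3, J4, J5, J6
Count = 4


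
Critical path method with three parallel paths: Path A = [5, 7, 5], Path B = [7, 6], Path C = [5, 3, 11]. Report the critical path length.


Path A: 5 + 7 + 5 = 17
Path B: 7 + 6 = 13
Path C: 5 + 3 + 11 = 19
Critical path = longest = max(17, 13, 19)
= 19 (Path C)


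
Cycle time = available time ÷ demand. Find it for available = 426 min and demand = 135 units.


Cycle time = available time / demand
= 426 / 135
= 3.16 min/unit


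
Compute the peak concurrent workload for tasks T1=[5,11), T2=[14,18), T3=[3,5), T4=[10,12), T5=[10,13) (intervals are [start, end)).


Check each time point for overlaps:
  t=10: 3 tasks active (T1, T4, T5)
Max concurrent = 3


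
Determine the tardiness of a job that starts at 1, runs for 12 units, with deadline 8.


Completion = start + processing = 1 + 12 = 13
Tardiness = max(0, C - d) = max(0, 13 - 8)
= max(0, 5)
= 5


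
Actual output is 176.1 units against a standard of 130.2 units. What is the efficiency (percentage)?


Efficiency = (actual / standard) × 100
= (176.1 / 130.2) × 100
= 135.3%


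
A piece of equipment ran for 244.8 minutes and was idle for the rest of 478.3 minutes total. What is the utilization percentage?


Utilization = busy / total × 100
= 244.8 / 478.3 × 100
= 51.2%


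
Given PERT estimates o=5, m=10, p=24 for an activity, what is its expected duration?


te = (o + 4m + p) / 6
= (5 + 4×10 + 24) / 6
= (5 + 40 + 24) / 6
= 69 / 6
= 11.50


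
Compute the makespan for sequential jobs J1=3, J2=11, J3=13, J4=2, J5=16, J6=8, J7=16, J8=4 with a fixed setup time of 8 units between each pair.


Makespan = Σ processing + (n-1) × setup
= (3 + 11 + 13 + 2 + 16 + 8 + 16 + 4) + (8-1)×8
= 73 + 56
= 129 time units


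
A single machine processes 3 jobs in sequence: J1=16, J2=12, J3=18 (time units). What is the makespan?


Sequential makespan: sum all processing times
= 16 + 12 + 18
= 46 time units


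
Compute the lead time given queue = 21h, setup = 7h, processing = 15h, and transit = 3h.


Lead time = queue + setup + processing + transit
= 21 + 7 + 15 + 3
= 46 hours


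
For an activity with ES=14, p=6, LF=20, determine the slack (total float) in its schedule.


EF = ES + duration = 14 + 6 = 20
LS = LF - duration = 20 - 6 = 14
Total Float = LF - EF = 20 - 20
(or LS - ES = 14 - 14)
= 0


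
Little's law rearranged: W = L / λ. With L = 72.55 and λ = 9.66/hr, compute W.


Little's law: L = λW → W = L / λ
= 72.55 / 9.66
= 7.51 hours


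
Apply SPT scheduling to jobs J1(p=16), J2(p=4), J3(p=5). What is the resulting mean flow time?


SPT order: J2 → J3 → J1
Completion times:
  J2: C=4
  J3: C=9
  J1: C=25
Sum = 38, n = 3
Mean flow = 38/3
= 12.67


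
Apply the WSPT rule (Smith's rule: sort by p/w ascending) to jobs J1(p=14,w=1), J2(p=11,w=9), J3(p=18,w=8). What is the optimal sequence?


WSPT (Smith's rule): sort by p/w ascending
  J2: p/w = 11/9 = 1.222
  J3: p/w = 18/8 = 2.250
  J1: p/w = 14/1 = 14.000
Order: J2 → J3 → J1


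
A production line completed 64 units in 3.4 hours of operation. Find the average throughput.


Throughput = units / time
= 64 / 3.4
= 18.8 units/hour


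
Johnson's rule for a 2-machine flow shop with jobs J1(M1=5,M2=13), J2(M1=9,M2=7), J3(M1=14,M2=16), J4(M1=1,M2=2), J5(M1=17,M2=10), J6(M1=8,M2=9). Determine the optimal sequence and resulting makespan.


Johnson's rule:
Group 1 (M1≤M2, sort by M1): ['J4', 'J1', 'J6', 'J3']
Group 2 (M1>M2, sort desc M2): ['J5', 'J2']
Sequence: J4 → J1 → J6 → J3 → J5 → J2
Makespan calculation:
  J4: M1 done=1, M2 done=3
  J1: M1 done=6, M2 done=19
  J6: M1 done=14, M2 done=28
  J3: M1 done=28, M2 done=44
  J5: M1 done=45, M2 done=55
  J2: M1 done=54, M2 done=62
= Sequence: J4 → J1 → J6 → J3 → J5 → J2, Makespan: 62


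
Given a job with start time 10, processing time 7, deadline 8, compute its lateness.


Completion = 10 + 7 = 17
Lateness = C - d = 17 - 8
= 9


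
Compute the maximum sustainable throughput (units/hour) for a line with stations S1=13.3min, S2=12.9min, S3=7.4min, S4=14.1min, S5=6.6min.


Bottleneck = longest station time
Station times: [13.3, 12.9, 7.4, 14.1, 6.6]
Max = 14.1 min
Rate = 60 / 14.1
= 4.26 units/hour (bottleneck: 14.1min)


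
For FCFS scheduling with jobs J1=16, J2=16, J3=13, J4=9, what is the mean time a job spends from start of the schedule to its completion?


Completion times:
  J1: completes at 16
  J2: completes at 32
  J3: completes at 45
  J4: completes at 54
Sum = 147
Average = 147/4
= 36.75


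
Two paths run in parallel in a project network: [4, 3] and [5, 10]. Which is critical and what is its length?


Path A: 4 + 3 = 7
Path B: 5 + 10 = 15
Critical path = longest = max(7, 15)
= 15 (Path B)


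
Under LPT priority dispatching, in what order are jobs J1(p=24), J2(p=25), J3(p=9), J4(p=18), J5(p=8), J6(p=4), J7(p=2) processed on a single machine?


LPT: sort by longest processing time first
  J2: p=25
  J1: p=24
  J4: p=18
  J3: p=9
  J5: p=8
  J6: p=4
  J7: p=2
Order: J2 → J1 → J4 → J3 → J5 → J6 → J7


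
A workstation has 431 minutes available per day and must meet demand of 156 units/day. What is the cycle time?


Cycle time = available time / demand
= 431 / 156
= 2.76 min/unit


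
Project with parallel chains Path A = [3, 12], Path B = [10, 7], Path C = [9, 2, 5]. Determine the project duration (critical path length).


Path A: 3 + 12 = 15
Path B: 10 + 7 = 17
Path C: 9 + 2 + 5 = 16
Critical path = longest = max(15, 17, 16)
= 17 (Path B)


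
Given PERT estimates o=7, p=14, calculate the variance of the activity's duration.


σ² = ((p - o) / 6)² = (p - o)² / 36
= (14 - 7)² / 36
= 7² / 36
= 49 / 36
= 1.3611


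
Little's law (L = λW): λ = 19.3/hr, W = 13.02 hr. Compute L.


Little's law: L = λ × W
= 19.3 × 13.02
= 251.29


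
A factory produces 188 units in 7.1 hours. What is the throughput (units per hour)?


Throughput = units / time
= 188 / 7.1
= 26.5 units/hour


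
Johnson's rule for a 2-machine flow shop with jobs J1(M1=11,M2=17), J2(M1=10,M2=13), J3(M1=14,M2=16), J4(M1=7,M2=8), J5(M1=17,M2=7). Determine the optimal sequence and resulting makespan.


Johnson's rule:
Group 1 (M1≤M2, sort by M1): ['J4', 'J2', 'J1', 'J3']
Group 2 (M1>M2, sort desc M2): ['J5']
Sequence: J4 → J2 → J1 → J3 → J5
Makespan calculation:
  J4: M1 done=7, M2 done=15
  J2: M1 done=17, M2 done=30
  J1: M1 done=28, M2 done=47
  J3: M1 done=42, M2 done=63
  J5: M1 done=59, M2 done=70
= Sequence: J4 → J2 → J1 → J3 → J5, Makespan: 70


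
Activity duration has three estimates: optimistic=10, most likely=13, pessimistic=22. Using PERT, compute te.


te = (o + 4m + p) / 6
= (10 + 4×13 + 22) / 6
= (10 + 52 + 22) / 6
= 84 / 6
= 14.00


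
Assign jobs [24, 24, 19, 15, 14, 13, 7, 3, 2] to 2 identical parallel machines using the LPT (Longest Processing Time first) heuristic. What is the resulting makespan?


Jobs (LPT sorted): [24, 24, 19, 15, 14, 13, 7, 3, 2]
Machines: 2
  J=24 → Machine 1 (load: 0+24=24)
  J=24 → Machine 2 (load: 0+24=24)
  J=19 → Machine 1 (load: 24+19=43)
  J=15 → Machine 2 (load: 24+15=39)
  J=14 → Machine 2 (load: 39+14=53)
  J=13 → Machine 1 (load: 43+13=56)
  J=7 → Machine 2 (load: 53+7=60)
  J=3 → Machine 1 (load: 56+3=59)
  J=2 → Machine 1 (load: 59+2=61)
Machine loads: [61, 60]
Makespan = max = 61 time units


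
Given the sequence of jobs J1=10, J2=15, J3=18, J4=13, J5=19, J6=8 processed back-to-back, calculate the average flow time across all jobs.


Completion times:
  J1: completes at 10
  J2: completes at 25
  J3: completes at 43
  J4: completes at 56
  J5: completes at 75
  J6: completes at 83
Sum = 292
Average = 292/6
= 48.67


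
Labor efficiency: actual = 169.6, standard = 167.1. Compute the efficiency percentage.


Efficiency = (actual / standard) × 100
= (169.6 / 167.1) × 100
= 101.5%


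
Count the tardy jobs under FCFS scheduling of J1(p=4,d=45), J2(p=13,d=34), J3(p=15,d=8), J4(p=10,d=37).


Completion vs due date:
  J1: C=4, d=45 → on time
  J2: C=17, d=34 → on time
  J3: C=32, d=8 → TARDY
  J4: C=42, d=37 → TARDY
Tardy jobs: J3, J4
Count = 2


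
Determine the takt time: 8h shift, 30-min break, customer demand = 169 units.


Available = 8×60 - 30 = 450 min
Takt time = 450 / 169
= 2.66 min/unit


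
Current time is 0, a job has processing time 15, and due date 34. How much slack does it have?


Slack = due - current_time - processing
= 34 - 0 - 15
= 19


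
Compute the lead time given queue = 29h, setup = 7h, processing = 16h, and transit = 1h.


Lead time = queue + setup + processing + transit
= 29 + 7 + 16 + 1
= 53 hours


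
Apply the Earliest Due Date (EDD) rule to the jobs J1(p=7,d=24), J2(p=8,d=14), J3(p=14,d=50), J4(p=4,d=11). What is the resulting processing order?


EDD: sort by earliest due date
  J4: d=11, p=4
  J2: d=14, p=8
  J1: d=24, p=7
  J3: d=50, p=14
Order: J4 → J2 → J1 → J3


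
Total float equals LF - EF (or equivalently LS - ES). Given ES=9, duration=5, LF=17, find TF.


EF = ES + duration = 9 + 5 = 14
LS = LF - duration = 17 - 5 = 12
Total Float = LF - EF = 17 - 14
(or LS - ES = 12 - 9)
= 3


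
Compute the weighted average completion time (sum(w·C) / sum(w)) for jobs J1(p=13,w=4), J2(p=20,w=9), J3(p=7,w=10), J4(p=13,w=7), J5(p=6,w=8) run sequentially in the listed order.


Completion times:
  J1: C=13, w×C=4×13=52
  J2: C=33, w×C=9×33=297
  J3: C=40, w×C=10×40=400
  J4: C=53, w×C=7×53=371
  J5: C=59, w×C=8×59=472
Sum w×C = 1592
Sum w = 38
Weighted avg = 1592/38
= 41.89


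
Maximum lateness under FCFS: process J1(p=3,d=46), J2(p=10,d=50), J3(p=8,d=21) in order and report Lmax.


Lateness per job (L = C - d):
  J1: C=3, d=46, L=-43
  J2: C=13, d=50, L=-37
  J3: C=21, d=21, L=0
Lmax = max(-43, -37, 0)
= 0


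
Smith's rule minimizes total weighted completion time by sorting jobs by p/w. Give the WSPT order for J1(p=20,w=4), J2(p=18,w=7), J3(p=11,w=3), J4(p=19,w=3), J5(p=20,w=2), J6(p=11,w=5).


WSPT (Smith's rule): sort by p/w ascending
  J6: p/w = 11/5 = 2.200
  J2: p/w = 18/7 = 2.571
  J3: p/w = 11/3 = 3.667
  J1: p/w = 20/4 = 5.000
  J4: p/w = 19/3 = 6.333
  J5: p/w = 20/2 = 10.000
Order: J6 → J2 → J3 → J1 → J4 → J5


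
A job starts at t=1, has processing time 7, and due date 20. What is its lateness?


Completion = 1 + 7 = 8
Lateness = C - d = 8 - 20
= -12


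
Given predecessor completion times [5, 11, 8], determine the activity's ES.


ES = max of all predecessor completion times
Predecessors: [5, 11, 8]
ES = max(5, 11, 8)
= 11


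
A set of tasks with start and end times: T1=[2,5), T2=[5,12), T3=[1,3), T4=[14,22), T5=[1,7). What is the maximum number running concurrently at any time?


Check each time point for overlaps:
  t=2: 3 tasks active (T1, T3, T5)
Max concurrent = 3


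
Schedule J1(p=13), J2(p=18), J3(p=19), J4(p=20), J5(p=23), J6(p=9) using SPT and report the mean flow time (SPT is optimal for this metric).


SPT order: J6 → J1 → J2 → J3 → J4 → J5
Completion times:
  J6: C=9
  J1: C=22
  J2: C=40
  J3: C=59
  J4: C=79
  J5: C=102
Sum = 311, n = 6
Mean flow = 311/6
= 51.83


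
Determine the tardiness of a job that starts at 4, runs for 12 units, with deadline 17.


Completion = start + processing = 4 + 12 = 16
Tardiness = max(0, C - d) = max(0, 16 - 17)
= max(0, -1)
= 0


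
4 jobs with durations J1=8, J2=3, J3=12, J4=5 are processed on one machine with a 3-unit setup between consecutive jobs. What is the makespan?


Makespan = Σ processing + (n-1) × setup
= (8 + 3 + 12 + 5) + (4-1)×3
= 28 + 9
= 37 time units


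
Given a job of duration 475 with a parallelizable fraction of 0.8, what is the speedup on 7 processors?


Amdahl's law: T_p = T × ((1-p) + p/N)
= 475 × ((1-0.8) + 0.8/7)
= 475 × (0.20 + 0.1143)
= 475 × 0.3143
= 149.29
Speedup = 475/149.29
= 3.18×


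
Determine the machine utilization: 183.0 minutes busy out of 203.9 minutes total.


Utilization = busy / total × 100
= 183.0 / 203.9 × 100
= 89.7%


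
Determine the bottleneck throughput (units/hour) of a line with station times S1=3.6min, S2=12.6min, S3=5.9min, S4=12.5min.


Bottleneck = longest station time
Station times: [3.6, 12.6, 5.9, 12.5]
Max = 12.6 min
Rate = 60 / 12.6
= 4.76 units/hour (bottleneck: 12.6min)


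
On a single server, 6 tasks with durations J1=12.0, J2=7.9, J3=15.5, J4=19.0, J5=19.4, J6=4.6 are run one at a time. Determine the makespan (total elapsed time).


Sequential makespan: sum all processing times
= 12.0 + 7.9 + 15.5 + 19.0 + 19.4 + 4.6
= 78.4 time units


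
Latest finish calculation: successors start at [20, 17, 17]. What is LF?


LF = min of all successor start times
Successors start at: [20, 17, 17]
LF = min(20, 17, 17)
= 17


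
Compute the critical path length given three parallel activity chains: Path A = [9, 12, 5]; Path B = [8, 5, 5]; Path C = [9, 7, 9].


Path A: 9 + 12 + 5 = 26
Path B: 8 + 5 + 5 = 18
Path C: 9 + 7 + 9 = 25
Critical path = longest = max(26, 18, 25)
= 26 (Path A)


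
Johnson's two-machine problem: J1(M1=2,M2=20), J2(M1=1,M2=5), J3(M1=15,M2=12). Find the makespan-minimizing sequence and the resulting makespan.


Johnson's rule:
Group 1 (M1≤M2, sort by M1): ['J2', 'J1']
Group 2 (M1>M2, sort desc M2): ['J3']
Sequence: J2 → J1 → J3
Makespan calculation:
  J2: M1 done=1, M2 done=6
  J1: M1 done=3, M2 done=26
  J3: M1 done=18, M2 done=38
= Sequence: J2 → J1 → J3, Makespan: 38


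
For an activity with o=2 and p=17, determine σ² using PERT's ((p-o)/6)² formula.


σ² = ((p - o) / 6)² = (p - o)² / 36
= (17 - 2)² / 36
= 15² / 36
= 225 / 36
= 6.2500


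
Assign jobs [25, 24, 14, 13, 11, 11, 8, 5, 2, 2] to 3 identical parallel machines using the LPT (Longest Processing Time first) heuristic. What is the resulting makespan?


Jobs (LPT sorted): [25, 24, 14, 13, 11, 11, 8, 5, 2, 2]
Machines: 3
  J=25 → Machine 1 (load: 0+25=25)
  J=24 → Machine 2 (load: 0+24=24)
  J=14 → Machine 3 (load: 0+14=14)
  J=13 → Machine 3 (load: 14+13=27)
  J=11 → Machine 2 (load: 24+11=35)
  J=11 → Machine 1 (load: 25+11=36)
  J=8 → Machine 3 (load: 27+8=35)
  J=5 → Machine 2 (load: 35+5=40)
  J=2 → Machine 3 (load: 35+2=37)
  J=2 → Machine 1 (load: 36+2=38)
Machine loads: [38, 40, 37]
Makespan = max = 40 time units


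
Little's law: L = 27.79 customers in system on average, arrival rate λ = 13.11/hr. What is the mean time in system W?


Little's law: L = λW → W = L / λ
= 27.79 / 13.11
= 2.12 hours


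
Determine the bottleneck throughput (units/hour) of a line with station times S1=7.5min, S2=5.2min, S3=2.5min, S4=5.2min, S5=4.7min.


Bottleneck = longest station time
Station times: [7.5, 5.2, 2.5, 5.2, 4.7]
Max = 7.5 min
Rate = 60 / 7.5
= 8.00 units/hour (bottleneck: 7.5min)


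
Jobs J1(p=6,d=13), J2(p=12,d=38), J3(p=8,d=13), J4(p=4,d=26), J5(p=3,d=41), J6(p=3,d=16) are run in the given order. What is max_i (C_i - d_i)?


Lateness per job (L = C - d):
  J1: C=6, d=13, L=-7
  J2: C=18, d=38, L=-20
  J3: C=26, d=13, L=13
  J4: C=30, d=26, L=4
  J5: C=33, d=41, L=-8
  J6: C=36, d=16, L=20
Lmax = max(-7, -20, 13, 4, -8, 20)
= 20


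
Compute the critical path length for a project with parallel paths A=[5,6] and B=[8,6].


Path A: 5 + 6 = 11
Path B: 8 + 6 = 14
Critical path = longest = max(11, 14)
= 14 (Path B)


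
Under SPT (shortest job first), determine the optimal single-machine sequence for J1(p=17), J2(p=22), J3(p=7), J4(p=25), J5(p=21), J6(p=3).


SPT: sort by shortest processing time
  J6: p=3
  J3: p=7
  J1: p=17
  J5: p=21
  J2: p=22
  J4: p=25
Order: J6 → J3 → J1 → J5 → J2 → J4


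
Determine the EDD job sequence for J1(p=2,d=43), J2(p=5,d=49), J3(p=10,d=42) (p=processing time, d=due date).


EDD: sort by earliest due date
  J3: d=42, p=10
  J1: d=43, p=2
  J2: d=49, p=5
Order: J3 → J1 → J2


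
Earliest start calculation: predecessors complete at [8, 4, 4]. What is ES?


ES = max of all predecessor completion times
Predecessors: [8, 4, 4]
ES = max(8, 4, 4)
= 8


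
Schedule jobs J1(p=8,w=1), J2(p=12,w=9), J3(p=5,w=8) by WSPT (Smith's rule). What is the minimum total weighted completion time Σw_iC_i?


WSPT order (by p/w): J3 → J2 → J1
  J3: C=5, w·C=8×5=40
  J2: C=17, w·C=9×17=153
  J1: C=25, w·C=1×25=25
Σ w·C = 218
= 218


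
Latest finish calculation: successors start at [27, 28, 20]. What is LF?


LF = min of all successor start times
Successors start at: [27, 28, 20]
LF = min(27, 28, 20)
= 20


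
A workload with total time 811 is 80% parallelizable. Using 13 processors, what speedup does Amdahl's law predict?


Amdahl's law: T_p = T × ((1-p) + p/N)
= 811 × ((1-0.8) + 0.8/13)
= 811 × (0.20 + 0.0615)
= 811 × 0.2615
= 212.11
Speedup = 811/212.11
= 3.82×


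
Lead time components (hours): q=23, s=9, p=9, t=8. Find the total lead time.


Lead time = queue + setup + processing + transit
= 23 + 9 + 9 + 8
= 49 hours


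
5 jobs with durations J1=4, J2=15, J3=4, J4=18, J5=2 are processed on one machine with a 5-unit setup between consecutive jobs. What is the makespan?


Makespan = Σ processing + (n-1) × setup
= (4 + 15 + 4 + 18 + 2) + (5-1)×5
= 43 + 20
= 63 time units


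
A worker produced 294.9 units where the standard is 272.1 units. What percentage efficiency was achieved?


Efficiency = (actual / standard) × 100
= (294.9 / 272.1) × 100
= 108.4%


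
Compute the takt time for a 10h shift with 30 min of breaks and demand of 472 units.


Available = 10×60 - 30 = 570 min
Takt time = 570 / 472
= 1.21 min/unit


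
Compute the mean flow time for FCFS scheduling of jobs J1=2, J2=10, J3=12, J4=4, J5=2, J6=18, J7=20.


Completion times:
  J1: completes at 2
  J2: completes at 12
  J3: completes at 24
  J4: completes at 28
  J5: completes at 30
  J6: completes at 48
  J7: completes at 68
Sum = 212
Average = 212/7
= 30.29


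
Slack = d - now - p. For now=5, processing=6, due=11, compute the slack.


Slack = due - current_time - processing
= 11 - 5 - 6
= 0


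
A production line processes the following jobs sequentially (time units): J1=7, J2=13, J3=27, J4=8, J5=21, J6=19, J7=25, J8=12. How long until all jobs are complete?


Sequential makespan: sum all processing times
= 7 + 13 + 27 + 8 + 21 + 19 + 25 + 12
= 132 time units


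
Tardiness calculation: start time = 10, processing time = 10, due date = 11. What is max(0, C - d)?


Completion = start + processing = 10 + 10 = 20
Tardiness = max(0, C - d) = max(0, 20 - 11)
= max(0, 9)
= 9


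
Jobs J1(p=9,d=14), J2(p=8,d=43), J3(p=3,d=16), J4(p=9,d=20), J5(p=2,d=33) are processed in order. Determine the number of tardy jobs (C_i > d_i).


Completion vs due date:
  J1: C=9, d=14 → on time
  J2: C=17, d=43 → on time
  J3: C=20, d=16 → TARDY
  J4: C=29, d=20 → TARDY
  J5: C=31, d=33 → on time
Tardy jobs: J3, J4
Count = 2


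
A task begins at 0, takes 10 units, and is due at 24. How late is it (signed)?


Completion = 0 + 10 = 10
Lateness = C - d = 10 - 24
= -14


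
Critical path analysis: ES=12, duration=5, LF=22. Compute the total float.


EF = ES + duration = 12 + 5 = 17
LS = LF - duration = 22 - 5 = 17
Total Float = LF - EF = 22 - 17
(or LS - ES = 17 - 12)
= 5


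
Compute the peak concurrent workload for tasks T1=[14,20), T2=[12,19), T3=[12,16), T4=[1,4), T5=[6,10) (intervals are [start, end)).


Check each time point for overlaps:
  t=14: 3 tasks active (T1, T2, T3)
Max concurrent = 3


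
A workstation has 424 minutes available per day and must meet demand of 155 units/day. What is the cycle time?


Cycle time = available time / demand
= 424 / 155
= 2.74 min/unit


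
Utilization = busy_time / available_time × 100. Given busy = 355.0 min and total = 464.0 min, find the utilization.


Utilization = busy / total × 100
= 355.0 / 464.0 × 100
= 76.5%


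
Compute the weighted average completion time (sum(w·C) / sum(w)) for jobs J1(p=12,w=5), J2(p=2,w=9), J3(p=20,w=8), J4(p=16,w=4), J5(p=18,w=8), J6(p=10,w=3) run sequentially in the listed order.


Completion times:
  J1: C=12, w×C=5×12=60
  J2: C=14, w×C=9×14=126
  J3: C=34, w×C=8×34=272
  J4: C=50, w×C=4×50=200
  J5: C=68, w×C=8×68=544
  J6: C=78, w×C=3×78=234
Sum w×C = 1436
Sum w = 37
Weighted avg = 1436/37
= 38.81


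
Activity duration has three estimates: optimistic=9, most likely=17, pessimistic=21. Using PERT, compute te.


te = (o + 4m + p) / 6
= (9 + 4×17 + 21) / 6
= (9 + 68 + 21) / 6
= 98 / 6
= 16.33


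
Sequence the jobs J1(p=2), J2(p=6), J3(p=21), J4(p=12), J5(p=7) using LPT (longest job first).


LPT: sort by longest processing time first
  J3: p=21
  J4: p=12
  J5: p=7
  J2: p=6
  J1: p=2
Order: J3 → J4 → J5 → J2 → J1


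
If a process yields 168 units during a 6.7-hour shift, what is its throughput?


Throughput = units / time
= 168 / 6.7
= 25.1 units/hour


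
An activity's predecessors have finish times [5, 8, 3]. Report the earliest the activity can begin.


ES = max of all predecessor completion times
Predecessors: [5, 8, 3]
ES = max(5, 8, 3)
= 8


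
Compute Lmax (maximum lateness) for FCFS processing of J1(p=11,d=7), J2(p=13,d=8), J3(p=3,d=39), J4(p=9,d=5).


Lateness per job (L = C - d):
  J1: C=11, d=7, L=4
  J2: C=24, d=8, L=16
  J3: C=27, d=39, L=-12
  J4: C=36, d=5, L=31
Lmax = max(4, 16, -12, 31)
= 31


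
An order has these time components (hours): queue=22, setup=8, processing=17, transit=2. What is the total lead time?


Lead time = queue + setup + processing + transit
= 22 + 8 + 17 + 2
= 49 hours


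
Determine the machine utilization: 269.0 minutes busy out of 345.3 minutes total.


Utilization = busy / total × 100
= 269.0 / 345.3 × 100
= 77.9%


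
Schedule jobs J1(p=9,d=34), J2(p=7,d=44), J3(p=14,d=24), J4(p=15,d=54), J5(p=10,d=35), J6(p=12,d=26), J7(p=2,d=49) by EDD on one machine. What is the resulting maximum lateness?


EDD order: J3 → J6 → J1 → J5 → J2 → J7 → J4
Completion and lateness:
  J3: C=14, d=24, L=14-24=-10
  J6: C=26, d=26, L=26-26=0
  J1: C=35, d=34, L=35-34=1
  J5: C=45, d=35, L=45-35=10
  J2: C=52, d=44, L=52-44=8
  J7: C=54, d=49, L=54-49=5
  J4: C=69, d=54, L=69-54=15
Lmax = max(-10, 0, 1, 10, 8, 5, 15)
= 15


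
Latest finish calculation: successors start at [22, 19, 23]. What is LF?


LF = min of all successor start times
Successors start at: [22, 19, 23]
LF = min(22, 19, 23)
= 19


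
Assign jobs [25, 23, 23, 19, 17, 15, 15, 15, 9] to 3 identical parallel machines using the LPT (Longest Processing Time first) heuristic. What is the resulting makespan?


Jobs (LPT sorted): [25, 23, 23, 19, 17, 15, 15, 15, 9]
Machines: 3
  J=25 → Machine 1 (load: 0+25=25)
  J=23 → Machine 2 (load: 0+23=23)
  J=23 → Machine 3 (load: 0+23=23)
  J=19 → Machine 2 (load: 23+19=42)
  J=17 → Machine 3 (load: 23+17=40)
  J=15 → Machine 1 (load: 25+15=40)
  J=15 → Machine 1 (load: 40+15=55)
  J=15 → Machine 3 (load: 40+15=55)
  J=9 → Machine 2 (load: 42+9=51)
Machine loads: [55, 51, 55]
Makespan = max = 55 time units


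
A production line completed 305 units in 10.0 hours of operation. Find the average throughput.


Throughput = units / time
= 305 / 10.0
= 30.5 units/hour


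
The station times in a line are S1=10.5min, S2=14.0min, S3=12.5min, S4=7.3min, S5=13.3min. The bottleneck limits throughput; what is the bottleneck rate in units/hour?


Bottleneck = longest station time
Station times: [10.5, 14.0, 12.5, 7.3, 13.3]
Max = 14.0 min
Rate = 60 / 14.0
= 4.29 units/hour (bottleneck: 14.0min)


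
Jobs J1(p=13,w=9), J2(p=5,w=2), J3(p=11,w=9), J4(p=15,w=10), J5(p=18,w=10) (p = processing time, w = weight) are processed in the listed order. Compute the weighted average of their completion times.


Completion times:
  J1: C=13, w×C=9×13=117
  J2: C=18, w×C=2×18=36
  J3: C=29, w×C=9×29=261
  J4: C=44, w×C=10×44=440
  J5: C=62, w×C=10×62=620
Sum w×C = 1474
Sum w = 40
Weighted avg = 1474/40
= 36.85


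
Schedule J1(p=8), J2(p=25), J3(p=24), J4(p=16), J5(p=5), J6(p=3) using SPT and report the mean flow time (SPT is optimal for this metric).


SPT order: J6 → J5 → J1 → J4 → J3 → J2
Completion times:
  J6: C=3
  J5: C=8
  J1: C=16
  J4: C=32
  J3: C=56
  J2: C=81
Sum = 196, n = 6
Mean flow = 196/6
= 32.67


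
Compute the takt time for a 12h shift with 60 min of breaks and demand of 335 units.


Available = 12×60 - 60 = 660 min
Takt time = 660 / 335
= 1.97 min/unit


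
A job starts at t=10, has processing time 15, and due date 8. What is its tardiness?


Completion = start + processing = 10 + 15 = 25
Tardiness = max(0, C - d) = max(0, 25 - 8)
= max(0, 17)
= 17


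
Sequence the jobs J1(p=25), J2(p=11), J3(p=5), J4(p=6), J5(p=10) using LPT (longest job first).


LPT: sort by longest processing time first
  J1: p=25
  J2: p=11
  J5: p=10
  J4: p=6
  J3: p=5
Order: J1 → J2 → J5 → J4 → J3


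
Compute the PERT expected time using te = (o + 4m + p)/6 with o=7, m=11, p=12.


te = (o + 4m + p) / 6
= (7 + 4×11 + 12) / 6
= (7 + 44 + 12) / 6
= 63 / 6
= 10.50


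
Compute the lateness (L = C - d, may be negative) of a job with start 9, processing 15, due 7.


Completion = 9 + 15 = 24
Lateness = C - d = 24 - 7
= 17


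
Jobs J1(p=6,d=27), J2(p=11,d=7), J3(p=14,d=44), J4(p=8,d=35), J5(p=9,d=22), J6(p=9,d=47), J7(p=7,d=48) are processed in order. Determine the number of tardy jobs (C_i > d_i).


Completion vs due date:
  J1: C=6, d=27 → on time
  J2: C=17, d=7 → TARDY
  J3: C=31, d=44 → on time
  J4: C=39, d=35 → TARDY
  J5: C=48, d=22 → TARDY
  J6: C=57, d=47 → TARDY
  J7: C=64, d=48 → TARDY
Tardy jobs: J2, J4, J5, J6, J7
Count = 5


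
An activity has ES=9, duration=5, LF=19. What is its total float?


EF = ES + duration = 9 + 5 = 14
LS = LF - duration = 19 - 5 = 14
Total Float = LF - EF = 19 - 14
(or LS - ES = 14 - 9)
= 5


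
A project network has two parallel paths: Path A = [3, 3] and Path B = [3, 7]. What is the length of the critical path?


Path A: 3 + 3 = 6
Path B: 3 + 7 = 10
Critical path = longest = max(6, 10)
= 10 (Path B)


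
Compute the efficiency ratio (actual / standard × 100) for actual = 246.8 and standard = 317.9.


Efficiency = (actual / standard) × 100
= (246.8 / 317.9) × 100
= 77.6%


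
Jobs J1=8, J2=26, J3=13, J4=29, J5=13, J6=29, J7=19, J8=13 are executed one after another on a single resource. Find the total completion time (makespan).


Sequential makespan: sum all processing times
= 8 + 26 + 13 + 29 + 13 + 29 + 19 + 13
= 150 time units


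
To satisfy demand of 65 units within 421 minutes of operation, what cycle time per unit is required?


Cycle time = available time / demand
= 421 / 65
= 6.48 min/unit


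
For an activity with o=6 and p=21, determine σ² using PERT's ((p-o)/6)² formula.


σ² = ((p - o) / 6)² = (p - o)² / 36
= (21 - 6)² / 36
= 15² / 36
= 225 / 36
= 6.2500


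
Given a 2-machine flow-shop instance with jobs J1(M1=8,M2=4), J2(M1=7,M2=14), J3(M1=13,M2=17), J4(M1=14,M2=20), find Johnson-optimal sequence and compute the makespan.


Johnson's rule:
Group 1 (M1≤M2, sort by M1): ['J2', 'J3', 'J4']
Group 2 (M1>M2, sort desc M2): ['J1']
Sequence: J2 → J3 → J4 → J1
Makespan calculation:
  J2: M1 done=7, M2 done=21
  J3: M1 done=20, M2 done=38
  J4: M1 done=34, M2 done=58
  J1: M1 done=42, M2 done=62
= Sequence: J2 → J3 → J4 → J1, Makespan: 62


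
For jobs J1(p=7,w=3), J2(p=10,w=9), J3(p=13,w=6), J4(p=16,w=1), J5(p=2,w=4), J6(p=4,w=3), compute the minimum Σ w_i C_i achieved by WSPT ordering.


WSPT order (by p/w): J5 → J2 → J6 → J3 → J1 → J4
  J5: C=2, w·C=4×2=8
  J2: C=12, w·C=9×12=108
  J6: C=16, w·C=3×16=48
  J3: C=29, w·C=6×29=174
  J1: C=36, w·C=3×36=108
  J4: C=52, w·C=1×52=52
Σ w·C = 498
= 498


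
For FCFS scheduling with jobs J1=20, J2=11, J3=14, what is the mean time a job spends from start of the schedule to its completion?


Completion times:
  J1: completes at 20
  J2: completes at 31
  J3: completes at 45
Sum = 96
Average = 96/3
= 32.00


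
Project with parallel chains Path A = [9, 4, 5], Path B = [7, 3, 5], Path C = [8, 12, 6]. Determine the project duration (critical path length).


Path A: 9 + 4 + 5 = 18
Path B: 7 + 3 + 5 = 15
Path C: 8 + 12 + 6 = 26
Critical path = longest = max(18, 15, 26)
= 26 (Path C)


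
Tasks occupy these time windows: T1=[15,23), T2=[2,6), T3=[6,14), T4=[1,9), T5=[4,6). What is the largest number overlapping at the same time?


Check each time point for overlaps:
  t=4: 3 tasks active (T2, T4, T5)
Max concurrent = 3


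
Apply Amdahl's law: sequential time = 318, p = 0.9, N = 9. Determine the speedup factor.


Amdahl's law: T_p = T × ((1-p) + p/N)
= 318 × ((1-0.9) + 0.9/9)
= 318 × (0.10 + 0.1000)
= 318 × 0.2000
= 63.60
Speedup = 318/63.60
= 5.00×


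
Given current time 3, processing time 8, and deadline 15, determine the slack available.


Slack = due - current_time - processing
= 15 - 3 - 8
= 4


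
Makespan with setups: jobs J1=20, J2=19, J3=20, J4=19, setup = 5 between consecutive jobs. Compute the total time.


Makespan = Σ processing + (n-1) × setup
= (20 + 19 + 20 + 19) + (4-1)×5
= 78 + 15
= 93 time units


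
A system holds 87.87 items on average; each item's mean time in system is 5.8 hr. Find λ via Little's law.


Little's law: L = λW → λ = L / W
= 87.87 / 5.8
= 15.15 per hour


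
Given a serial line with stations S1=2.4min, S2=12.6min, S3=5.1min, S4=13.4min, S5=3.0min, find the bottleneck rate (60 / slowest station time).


Bottleneck = longest station time
Station times: [2.4, 12.6, 5.1, 13.4, 3.0]
Max = 13.4 min
Rate = 60 / 13.4
= 4.48 units/hour (bottleneck: 13.4min)


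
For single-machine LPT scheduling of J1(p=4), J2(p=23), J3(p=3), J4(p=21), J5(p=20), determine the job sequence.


LPT: sort by longest processing time first
  J2: p=23
  J4: p=21
  J5: p=20
  J1: p=4
  J3: p=3
Order: J2 → J4 → J5 → J1 → J3


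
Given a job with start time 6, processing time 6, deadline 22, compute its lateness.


Completion = 6 + 6 = 12
Lateness = C - d = 12 - 22
= -10


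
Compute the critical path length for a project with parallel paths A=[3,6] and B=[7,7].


Path A: 3 + 6 = 9
Path B: 7 + 7 = 14
Critical path = longest = max(9, 14)
= 14 (Path B)


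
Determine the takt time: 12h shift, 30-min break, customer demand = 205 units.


Available = 12×60 - 30 = 690 min
Takt time = 690 / 205
= 3.37 min/unit


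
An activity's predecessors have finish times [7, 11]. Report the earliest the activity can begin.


ES = max of all predecessor completion times
Predecessors: [7, 11]
ES = max(7, 11)
= 11


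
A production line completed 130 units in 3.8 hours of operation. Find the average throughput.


Throughput = units / time
= 130 / 3.8
= 34.2 units/hour


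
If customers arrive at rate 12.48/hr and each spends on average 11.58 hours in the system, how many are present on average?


Little's law: L = λ × W
= 12.48 × 11.58
= 144.52


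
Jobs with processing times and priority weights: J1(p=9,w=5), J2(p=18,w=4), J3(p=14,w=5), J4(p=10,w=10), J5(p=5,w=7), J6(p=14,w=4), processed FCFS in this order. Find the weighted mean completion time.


Completion times:
  J1: C=9, w×C=5×9=45
  J2: C=27, w×C=4×27=108
  J3: C=41, w×C=5×41=205
  J4: C=51, w×C=10×51=510
  J5: C=56, w×C=7×56=392
  J6: C=70, w×C=4×70=280
Sum w×C = 1540
Sum w = 35
Weighted avg = 1540/35
= 44.00


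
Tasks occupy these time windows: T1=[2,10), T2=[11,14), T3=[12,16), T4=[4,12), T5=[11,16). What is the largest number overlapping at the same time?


Check each time point for overlaps:
  t=11: 3 tasks active (T2, T4, T5)
Max concurrent = 3


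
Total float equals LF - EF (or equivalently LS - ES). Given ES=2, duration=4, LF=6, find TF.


EF = ES + duration = 2 + 4 = 6
LS = LF - duration = 6 - 4 = 2
Total Float = LF - EF = 6 - 6
(or LS - ES = 2 - 2)
= 0


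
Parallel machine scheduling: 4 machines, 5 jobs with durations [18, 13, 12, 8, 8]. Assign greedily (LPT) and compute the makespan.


Jobs (LPT sorted): [18, 13, 12, 8, 8]
Machines: 4
  J=18 → Machine 1 (load: 0+18=18)
  J=13 → Machine 2 (load: 0+13=13)
  J=12 → Machine 3 (load: 0+12=12)
  J=8 → Machine 4 (load: 0+8=8)
  J=8 → Machine 4 (load: 8+8=16)
Machine loads: [18, 13, 12, 16]
Makespan = max = 18 time units


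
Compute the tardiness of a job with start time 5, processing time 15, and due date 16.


Completion = start + processing = 5 + 15 = 20
Tardiness = max(0, C - d) = max(0, 20 - 16)
= max(0, 4)
= 4


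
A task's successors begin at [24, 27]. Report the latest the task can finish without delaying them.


LF = min of all successor start times
Successors start at: [24, 27]
LF = min(24, 27)
= 24


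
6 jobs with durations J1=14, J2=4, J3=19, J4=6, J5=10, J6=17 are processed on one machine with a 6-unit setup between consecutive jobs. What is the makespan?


Makespan = Σ processing + (n-1) × setup
= (14 + 4 + 19 + 6 + 10 + 17) + (6-1)×6
= 70 + 30
= 100 time units


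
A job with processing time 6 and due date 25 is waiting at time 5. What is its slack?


Slack = due - current_time - processing
= 25 - 5 - 6
= 14


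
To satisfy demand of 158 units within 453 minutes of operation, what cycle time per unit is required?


Cycle time = available time / demand
= 453 / 158
= 2.87 min/unit


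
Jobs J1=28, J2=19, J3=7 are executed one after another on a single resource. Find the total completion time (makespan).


Sequential makespan: sum all processing times
= 28 + 19 + 7
= 54 time units


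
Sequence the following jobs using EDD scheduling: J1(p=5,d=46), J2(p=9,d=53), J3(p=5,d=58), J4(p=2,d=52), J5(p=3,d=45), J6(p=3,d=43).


EDD: sort by earliest due date
  J6: d=43, p=3
  J5: d=45, p=3
  J1: d=46, p=5
  J4: d=52, p=2
  J2: d=53, p=9
  J3: d=58, p=5
Order: J6 → J5 → J1 → J4 → J2 → J3


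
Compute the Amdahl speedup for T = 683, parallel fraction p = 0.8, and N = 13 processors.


Amdahl's law: T_p = T × ((1-p) + p/N)
= 683 × ((1-0.8) + 0.8/13)
= 683 × (0.20 + 0.0615)
= 683 × 0.2615
= 178.63
Speedup = 683/178.63
= 3.82×
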